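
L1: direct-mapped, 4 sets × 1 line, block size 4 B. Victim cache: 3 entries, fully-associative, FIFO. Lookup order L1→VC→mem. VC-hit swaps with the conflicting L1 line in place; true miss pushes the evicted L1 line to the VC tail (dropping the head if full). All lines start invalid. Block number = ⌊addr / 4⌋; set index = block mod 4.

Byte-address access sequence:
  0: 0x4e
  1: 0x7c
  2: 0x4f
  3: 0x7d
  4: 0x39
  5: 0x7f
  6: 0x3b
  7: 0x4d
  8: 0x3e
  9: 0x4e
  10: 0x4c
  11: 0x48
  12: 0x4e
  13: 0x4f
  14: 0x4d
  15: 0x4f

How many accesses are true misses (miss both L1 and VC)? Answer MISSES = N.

#0 0x4e→b19/s3 MISS; vc=[]
#1 0x7c→b31/s3 MISS; vc=[19]
#2 0x4f→b19/s3 VC-HIT; vc=[31]
#3 0x7d→b31/s3 VC-HIT; vc=[19]
#4 0x39→b14/s2 MISS; vc=[19]
#5 0x7f→b31/s3 L1-HIT; vc=[19]
#6 0x3b→b14/s2 L1-HIT; vc=[19]
#7 0x4d→b19/s3 VC-HIT; vc=[31]
#8 0x3e→b15/s3 MISS; vc=[31,19]
#9 0x4e→b19/s3 VC-HIT; vc=[31,15]
#10 0x4c→b19/s3 L1-HIT; vc=[31,15]
#11 0x48→b18/s2 MISS; vc=[31,15,14]
#12 0x4e→b19/s3 L1-HIT; vc=[31,15,14]
#13 0x4f→b19/s3 L1-HIT; vc=[31,15,14]
#14 0x4d→b19/s3 L1-HIT; vc=[31,15,14]
#15 0x4f→b19/s3 L1-HIT; vc=[31,15,14]

MISSES = 5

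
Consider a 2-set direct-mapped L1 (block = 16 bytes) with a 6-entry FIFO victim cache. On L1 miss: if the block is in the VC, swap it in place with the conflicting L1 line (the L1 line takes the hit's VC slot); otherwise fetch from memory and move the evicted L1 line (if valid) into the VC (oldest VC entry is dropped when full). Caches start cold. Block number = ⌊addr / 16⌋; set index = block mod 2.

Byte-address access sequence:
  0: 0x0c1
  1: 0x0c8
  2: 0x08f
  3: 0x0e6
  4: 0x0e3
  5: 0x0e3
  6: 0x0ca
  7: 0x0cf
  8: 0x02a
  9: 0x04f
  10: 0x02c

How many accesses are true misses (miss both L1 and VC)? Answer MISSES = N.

MISSES = 5

0: 0xc1 (blk 12, set 0) → MISS  vc=[]
1: 0xc8 (blk 12, set 0) → L1-HIT  vc=[]
2: 0x8f (blk 8, set 0) → MISS  vc=[12]
3: 0xe6 (blk 14, set 0) → MISS  vc=[12, 8]
4: 0xe3 (blk 14, set 0) → L1-HIT  vc=[12, 8]
5: 0xe3 (blk 14, set 0) → L1-HIT  vc=[12, 8]
6: 0xca (blk 12, set 0) → VC-HIT  vc=[14, 8]
7: 0xcf (blk 12, set 0) → L1-HIT  vc=[14, 8]
8: 0x2a (blk 2, set 0) → MISS  vc=[14, 8, 12]
9: 0x4f (blk 4, set 0) → MISS  vc=[14, 8, 12, 2]
10: 0x2c (blk 2, set 0) → VC-HIT  vc=[14, 8, 12, 4]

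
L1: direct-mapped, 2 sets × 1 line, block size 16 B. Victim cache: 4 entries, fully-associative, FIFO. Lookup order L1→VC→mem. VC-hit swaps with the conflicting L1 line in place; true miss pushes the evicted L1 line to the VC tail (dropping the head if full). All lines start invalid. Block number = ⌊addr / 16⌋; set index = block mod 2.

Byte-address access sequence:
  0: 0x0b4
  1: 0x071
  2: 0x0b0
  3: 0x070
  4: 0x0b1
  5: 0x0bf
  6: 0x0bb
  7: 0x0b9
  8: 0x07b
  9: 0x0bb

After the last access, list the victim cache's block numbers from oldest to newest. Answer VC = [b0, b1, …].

VC = [7]

0: 0xb4 (blk 11, set 1) → MISS  vc=[]
1: 0x71 (blk 7, set 1) → MISS  vc=[11]
2: 0xb0 (blk 11, set 1) → VC-HIT  vc=[7]
3: 0x70 (blk 7, set 1) → VC-HIT  vc=[11]
4: 0xb1 (blk 11, set 1) → VC-HIT  vc=[7]
5: 0xbf (blk 11, set 1) → L1-HIT  vc=[7]
6: 0xbb (blk 11, set 1) → L1-HIT  vc=[7]
7: 0xb9 (blk 11, set 1) → L1-HIT  vc=[7]
8: 0x7b (blk 7, set 1) → VC-HIT  vc=[11]
9: 0xbb (blk 11, set 1) → VC-HIT  vc=[7]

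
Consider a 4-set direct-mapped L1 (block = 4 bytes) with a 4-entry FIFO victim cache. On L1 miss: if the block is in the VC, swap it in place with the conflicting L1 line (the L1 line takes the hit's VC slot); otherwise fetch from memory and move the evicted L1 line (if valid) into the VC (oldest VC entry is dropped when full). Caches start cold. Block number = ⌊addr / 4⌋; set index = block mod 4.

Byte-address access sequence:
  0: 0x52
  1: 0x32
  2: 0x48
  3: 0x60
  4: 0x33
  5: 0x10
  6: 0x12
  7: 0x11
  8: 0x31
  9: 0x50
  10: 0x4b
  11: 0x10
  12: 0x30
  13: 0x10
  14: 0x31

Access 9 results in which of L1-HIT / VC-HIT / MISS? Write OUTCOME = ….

OUTCOME = VC-HIT

  [0] addr=0x52 blk=20 s=0: MISS | VC []
  [1] addr=0x32 blk=12 s=0: MISS | VC [20]
  [2] addr=0x48 blk=18 s=2: MISS | VC [20]
  [3] addr=0x60 blk=24 s=0: MISS | VC [20, 12]
  [4] addr=0x33 blk=12 s=0: VC-HIT | VC [20, 24]
  [5] addr=0x10 blk=4 s=0: MISS | VC [20, 24, 12]
  [6] addr=0x12 blk=4 s=0: L1-HIT | VC [20, 24, 12]
  [7] addr=0x11 blk=4 s=0: L1-HIT | VC [20, 24, 12]
  [8] addr=0x31 blk=12 s=0: VC-HIT | VC [20, 24, 4]
  [9] addr=0x50 blk=20 s=0: VC-HIT | VC [12, 24, 4]
  [10] addr=0x4b blk=18 s=2: L1-HIT | VC [12, 24, 4]
  [11] addr=0x10 blk=4 s=0: VC-HIT | VC [12, 24, 20]
  [12] addr=0x30 blk=12 s=0: VC-HIT | VC [4, 24, 20]
  [13] addr=0x10 blk=4 s=0: VC-HIT | VC [12, 24, 20]
  [14] addr=0x31 blk=12 s=0: VC-HIT | VC [4, 24, 20]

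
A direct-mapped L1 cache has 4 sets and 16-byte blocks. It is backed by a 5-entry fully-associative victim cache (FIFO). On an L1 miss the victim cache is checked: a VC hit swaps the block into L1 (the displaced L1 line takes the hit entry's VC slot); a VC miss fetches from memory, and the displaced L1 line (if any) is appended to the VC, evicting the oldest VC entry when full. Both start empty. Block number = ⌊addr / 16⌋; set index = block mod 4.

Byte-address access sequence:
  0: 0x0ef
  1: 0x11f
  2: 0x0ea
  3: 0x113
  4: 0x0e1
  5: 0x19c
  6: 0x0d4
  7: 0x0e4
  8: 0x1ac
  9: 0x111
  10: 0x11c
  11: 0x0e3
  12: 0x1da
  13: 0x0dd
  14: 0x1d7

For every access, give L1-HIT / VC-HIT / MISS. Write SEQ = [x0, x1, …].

  [0] addr=0xef blk=14 s=2: MISS | VC []
  [1] addr=0x11f blk=17 s=1: MISS | VC []
  [2] addr=0xea blk=14 s=2: L1-HIT | VC []
  [3] addr=0x113 blk=17 s=1: L1-HIT | VC []
  [4] addr=0xe1 blk=14 s=2: L1-HIT | VC []
  [5] addr=0x19c blk=25 s=1: MISS | VC [17]
  [6] addr=0xd4 blk=13 s=1: MISS | VC [17, 25]
  [7] addr=0xe4 blk=14 s=2: L1-HIT | VC [17, 25]
  [8] addr=0x1ac blk=26 s=2: MISS | VC [17, 25, 14]
  [9] addr=0x111 blk=17 s=1: VC-HIT | VC [13, 25, 14]
  [10] addr=0x11c blk=17 s=1: L1-HIT | VC [13, 25, 14]
  [11] addr=0xe3 blk=14 s=2: VC-HIT | VC [13, 25, 26]
  [12] addr=0x1da blk=29 s=1: MISS | VC [13, 25, 26, 17]
  [13] addr=0xdd blk=13 s=1: VC-HIT | VC [29, 25, 26, 17]
  [14] addr=0x1d7 blk=29 s=1: VC-HIT | VC [13, 25, 26, 17]

SEQ = [MISS, MISS, L1-HIT, L1-HIT, L1-HIT, MISS, MISS, L1-HIT, MISS, VC-HIT, L1-HIT, VC-HIT, MISS, VC-HIT, VC-HIT]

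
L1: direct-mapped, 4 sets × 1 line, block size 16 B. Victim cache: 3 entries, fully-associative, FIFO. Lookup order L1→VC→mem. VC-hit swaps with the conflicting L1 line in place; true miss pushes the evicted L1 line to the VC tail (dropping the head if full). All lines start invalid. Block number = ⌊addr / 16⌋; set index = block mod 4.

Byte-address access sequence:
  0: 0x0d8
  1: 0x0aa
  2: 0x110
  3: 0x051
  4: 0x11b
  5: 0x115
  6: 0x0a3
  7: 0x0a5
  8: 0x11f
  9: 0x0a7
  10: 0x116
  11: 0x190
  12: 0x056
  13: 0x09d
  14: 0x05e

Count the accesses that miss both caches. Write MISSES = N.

#0 0xd8→b13/s1 MISS; vc=[]
#1 0xaa→b10/s2 MISS; vc=[]
#2 0x110→b17/s1 MISS; vc=[13]
#3 0x51→b5/s1 MISS; vc=[13,17]
#4 0x11b→b17/s1 VC-HIT; vc=[13,5]
#5 0x115→b17/s1 L1-HIT; vc=[13,5]
#6 0xa3→b10/s2 L1-HIT; vc=[13,5]
#7 0xa5→b10/s2 L1-HIT; vc=[13,5]
#8 0x11f→b17/s1 L1-HIT; vc=[13,5]
#9 0xa7→b10/s2 L1-HIT; vc=[13,5]
#10 0x116→b17/s1 L1-HIT; vc=[13,5]
#11 0x190→b25/s1 MISS; vc=[13,5,17]
#12 0x56→b5/s1 VC-HIT; vc=[13,25,17]
#13 0x9d→b9/s1 MISS; vc=[25,17,5]
#14 0x5e→b5/s1 VC-HIT; vc=[25,17,9]

MISSES = 6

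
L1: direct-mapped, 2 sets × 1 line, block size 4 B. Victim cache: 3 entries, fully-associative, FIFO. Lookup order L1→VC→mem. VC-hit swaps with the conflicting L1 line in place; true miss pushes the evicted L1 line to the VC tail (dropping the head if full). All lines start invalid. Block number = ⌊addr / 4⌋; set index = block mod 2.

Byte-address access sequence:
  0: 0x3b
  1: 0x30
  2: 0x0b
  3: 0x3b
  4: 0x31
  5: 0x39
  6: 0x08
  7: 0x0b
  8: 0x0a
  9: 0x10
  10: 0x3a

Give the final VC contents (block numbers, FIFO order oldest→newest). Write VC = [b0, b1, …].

0: 0x3b (blk 14, set 0) → MISS  vc=[]
1: 0x30 (blk 12, set 0) → MISS  vc=[14]
2: 0xb (blk 2, set 0) → MISS  vc=[14, 12]
3: 0x3b (blk 14, set 0) → VC-HIT  vc=[2, 12]
4: 0x31 (blk 12, set 0) → VC-HIT  vc=[2, 14]
5: 0x39 (blk 14, set 0) → VC-HIT  vc=[2, 12]
6: 0x8 (blk 2, set 0) → VC-HIT  vc=[14, 12]
7: 0xb (blk 2, set 0) → L1-HIT  vc=[14, 12]
8: 0xa (blk 2, set 0) → L1-HIT  vc=[14, 12]
9: 0x10 (blk 4, set 0) → MISS  vc=[14, 12, 2]
10: 0x3a (blk 14, set 0) → VC-HIT  vc=[4, 12, 2]

VC = [4, 12, 2]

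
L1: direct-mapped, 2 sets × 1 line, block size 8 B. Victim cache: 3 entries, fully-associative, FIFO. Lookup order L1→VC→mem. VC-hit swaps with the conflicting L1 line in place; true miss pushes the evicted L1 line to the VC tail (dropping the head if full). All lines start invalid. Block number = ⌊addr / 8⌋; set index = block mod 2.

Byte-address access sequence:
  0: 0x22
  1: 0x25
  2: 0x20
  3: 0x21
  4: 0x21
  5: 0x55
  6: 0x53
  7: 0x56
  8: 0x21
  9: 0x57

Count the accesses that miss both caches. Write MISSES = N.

MISSES = 2

  [0] addr=0x22 blk=4 s=0: MISS | VC []
  [1] addr=0x25 blk=4 s=0: L1-HIT | VC []
  [2] addr=0x20 blk=4 s=0: L1-HIT | VC []
  [3] addr=0x21 blk=4 s=0: L1-HIT | VC []
  [4] addr=0x21 blk=4 s=0: L1-HIT | VC []
  [5] addr=0x55 blk=10 s=0: MISS | VC [4]
  [6] addr=0x53 blk=10 s=0: L1-HIT | VC [4]
  [7] addr=0x56 blk=10 s=0: L1-HIT | VC [4]
  [8] addr=0x21 blk=4 s=0: VC-HIT | VC [10]
  [9] addr=0x57 blk=10 s=0: VC-HIT | VC [4]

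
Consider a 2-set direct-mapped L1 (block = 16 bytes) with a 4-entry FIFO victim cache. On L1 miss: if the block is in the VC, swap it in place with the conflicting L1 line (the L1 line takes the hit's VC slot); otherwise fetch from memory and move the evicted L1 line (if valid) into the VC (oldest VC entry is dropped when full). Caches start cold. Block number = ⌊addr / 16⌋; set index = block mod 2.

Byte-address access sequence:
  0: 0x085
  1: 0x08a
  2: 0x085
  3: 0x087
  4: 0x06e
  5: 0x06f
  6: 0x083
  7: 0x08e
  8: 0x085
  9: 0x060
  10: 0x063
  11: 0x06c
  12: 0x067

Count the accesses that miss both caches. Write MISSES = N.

  [0] addr=0x85 blk=8 s=0: MISS | VC []
  [1] addr=0x8a blk=8 s=0: L1-HIT | VC []
  [2] addr=0x85 blk=8 s=0: L1-HIT | VC []
  [3] addr=0x87 blk=8 s=0: L1-HIT | VC []
  [4] addr=0x6e blk=6 s=0: MISS | VC [8]
  [5] addr=0x6f blk=6 s=0: L1-HIT | VC [8]
  [6] addr=0x83 blk=8 s=0: VC-HIT | VC [6]
  [7] addr=0x8e blk=8 s=0: L1-HIT | VC [6]
  [8] addr=0x85 blk=8 s=0: L1-HIT | VC [6]
  [9] addr=0x60 blk=6 s=0: VC-HIT | VC [8]
  [10] addr=0x63 blk=6 s=0: L1-HIT | VC [8]
  [11] addr=0x6c blk=6 s=0: L1-HIT | VC [8]
  [12] addr=0x67 blk=6 s=0: L1-HIT | VC [8]

MISSES = 2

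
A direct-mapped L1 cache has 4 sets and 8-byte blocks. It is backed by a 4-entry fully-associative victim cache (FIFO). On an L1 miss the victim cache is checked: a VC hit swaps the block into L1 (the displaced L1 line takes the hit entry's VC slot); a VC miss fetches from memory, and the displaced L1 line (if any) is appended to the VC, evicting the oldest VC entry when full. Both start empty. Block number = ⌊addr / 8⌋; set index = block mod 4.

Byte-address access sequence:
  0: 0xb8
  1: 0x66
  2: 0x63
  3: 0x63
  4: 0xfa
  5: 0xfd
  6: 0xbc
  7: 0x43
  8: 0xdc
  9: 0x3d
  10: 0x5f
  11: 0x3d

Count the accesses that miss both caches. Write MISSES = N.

#0 0xb8→b23/s3 MISS; vc=[]
#1 0x66→b12/s0 MISS; vc=[]
#2 0x63→b12/s0 L1-HIT; vc=[]
#3 0x63→b12/s0 L1-HIT; vc=[]
#4 0xfa→b31/s3 MISS; vc=[23]
#5 0xfd→b31/s3 L1-HIT; vc=[23]
#6 0xbc→b23/s3 VC-HIT; vc=[31]
#7 0x43→b8/s0 MISS; vc=[31,12]
#8 0xdc→b27/s3 MISS; vc=[31,12,23]
#9 0x3d→b7/s3 MISS; vc=[31,12,23,27]
#10 0x5f→b11/s3 MISS; vc=[12,23,27,7]
#11 0x3d→b7/s3 VC-HIT; vc=[12,23,27,11]

MISSES = 7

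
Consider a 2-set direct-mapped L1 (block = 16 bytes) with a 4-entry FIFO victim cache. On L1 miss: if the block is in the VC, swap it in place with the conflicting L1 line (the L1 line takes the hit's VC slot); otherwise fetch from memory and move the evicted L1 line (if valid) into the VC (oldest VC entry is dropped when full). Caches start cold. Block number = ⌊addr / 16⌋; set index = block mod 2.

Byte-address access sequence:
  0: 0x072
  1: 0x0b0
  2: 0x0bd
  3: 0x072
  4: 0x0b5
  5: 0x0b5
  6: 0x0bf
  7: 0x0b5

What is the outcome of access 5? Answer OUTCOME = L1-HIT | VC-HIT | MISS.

OUTCOME = L1-HIT

0: 0x72 (blk 7, set 1) → MISS  vc=[]
1: 0xb0 (blk 11, set 1) → MISS  vc=[7]
2: 0xbd (blk 11, set 1) → L1-HIT  vc=[7]
3: 0x72 (blk 7, set 1) → VC-HIT  vc=[11]
4: 0xb5 (blk 11, set 1) → VC-HIT  vc=[7]
5: 0xb5 (blk 11, set 1) → L1-HIT  vc=[7]
6: 0xbf (blk 11, set 1) → L1-HIT  vc=[7]
7: 0xb5 (blk 11, set 1) → L1-HIT  vc=[7]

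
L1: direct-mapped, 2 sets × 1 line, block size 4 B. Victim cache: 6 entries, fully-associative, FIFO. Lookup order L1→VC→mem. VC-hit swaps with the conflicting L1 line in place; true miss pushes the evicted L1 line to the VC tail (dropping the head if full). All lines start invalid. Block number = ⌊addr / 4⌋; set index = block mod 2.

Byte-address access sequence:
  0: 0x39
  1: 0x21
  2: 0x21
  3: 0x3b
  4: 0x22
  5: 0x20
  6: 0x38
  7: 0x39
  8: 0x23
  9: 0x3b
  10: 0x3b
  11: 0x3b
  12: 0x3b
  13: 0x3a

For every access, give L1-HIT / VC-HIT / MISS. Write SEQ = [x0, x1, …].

SEQ = [MISS, MISS, L1-HIT, VC-HIT, VC-HIT, L1-HIT, VC-HIT, L1-HIT, VC-HIT, VC-HIT, L1-HIT, L1-HIT, L1-HIT, L1-HIT]

  [0] addr=0x39 blk=14 s=0: MISS | VC []
  [1] addr=0x21 blk=8 s=0: MISS | VC [14]
  [2] addr=0x21 blk=8 s=0: L1-HIT | VC [14]
  [3] addr=0x3b blk=14 s=0: VC-HIT | VC [8]
  [4] addr=0x22 blk=8 s=0: VC-HIT | VC [14]
  [5] addr=0x20 blk=8 s=0: L1-HIT | VC [14]
  [6] addr=0x38 blk=14 s=0: VC-HIT | VC [8]
  [7] addr=0x39 blk=14 s=0: L1-HIT | VC [8]
  [8] addr=0x23 blk=8 s=0: VC-HIT | VC [14]
  [9] addr=0x3b blk=14 s=0: VC-HIT | VC [8]
  [10] addr=0x3b blk=14 s=0: L1-HIT | VC [8]
  [11] addr=0x3b blk=14 s=0: L1-HIT | VC [8]
  [12] addr=0x3b blk=14 s=0: L1-HIT | VC [8]
  [13] addr=0x3a blk=14 s=0: L1-HIT | VC [8]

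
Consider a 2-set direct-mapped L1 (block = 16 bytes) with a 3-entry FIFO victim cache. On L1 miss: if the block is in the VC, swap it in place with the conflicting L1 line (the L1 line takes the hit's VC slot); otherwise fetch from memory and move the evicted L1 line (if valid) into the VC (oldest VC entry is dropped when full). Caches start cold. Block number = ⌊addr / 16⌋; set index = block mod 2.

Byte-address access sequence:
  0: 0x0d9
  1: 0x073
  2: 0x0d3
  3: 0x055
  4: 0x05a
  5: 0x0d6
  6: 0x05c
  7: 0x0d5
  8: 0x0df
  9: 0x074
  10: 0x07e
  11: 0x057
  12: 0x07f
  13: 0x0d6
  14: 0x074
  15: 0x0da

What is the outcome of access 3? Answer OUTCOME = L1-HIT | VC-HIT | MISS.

  [0] addr=0xd9 blk=13 s=1: MISS | VC []
  [1] addr=0x73 blk=7 s=1: MISS | VC [13]
  [2] addr=0xd3 blk=13 s=1: VC-HIT | VC [7]
  [3] addr=0x55 blk=5 s=1: MISS | VC [7, 13]
  [4] addr=0x5a blk=5 s=1: L1-HIT | VC [7, 13]
  [5] addr=0xd6 blk=13 s=1: VC-HIT | VC [7, 5]
  [6] addr=0x5c blk=5 s=1: VC-HIT | VC [7, 13]
  [7] addr=0xd5 blk=13 s=1: VC-HIT | VC [7, 5]
  [8] addr=0xdf blk=13 s=1: L1-HIT | VC [7, 5]
  [9] addr=0x74 blk=7 s=1: VC-HIT | VC [13, 5]
  [10] addr=0x7e blk=7 s=1: L1-HIT | VC [13, 5]
  [11] addr=0x57 blk=5 s=1: VC-HIT | VC [13, 7]
  [12] addr=0x7f blk=7 s=1: VC-HIT | VC [13, 5]
  [13] addr=0xd6 blk=13 s=1: VC-HIT | VC [7, 5]
  [14] addr=0x74 blk=7 s=1: VC-HIT | VC [13, 5]
  [15] addr=0xda blk=13 s=1: VC-HIT | VC [7, 5]

OUTCOME = MISS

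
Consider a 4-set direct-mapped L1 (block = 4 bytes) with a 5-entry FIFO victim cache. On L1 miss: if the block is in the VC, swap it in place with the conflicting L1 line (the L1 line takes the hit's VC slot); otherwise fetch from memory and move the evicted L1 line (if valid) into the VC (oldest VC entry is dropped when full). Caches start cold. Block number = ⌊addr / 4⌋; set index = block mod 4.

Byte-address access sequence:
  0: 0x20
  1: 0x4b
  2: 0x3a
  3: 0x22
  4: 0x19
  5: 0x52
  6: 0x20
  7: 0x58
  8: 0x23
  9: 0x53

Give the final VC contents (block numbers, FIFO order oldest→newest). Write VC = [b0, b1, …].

VC = [18, 14, 8, 6]

0: 0x20 (blk 8, set 0) → MISS  vc=[]
1: 0x4b (blk 18, set 2) → MISS  vc=[]
2: 0x3a (blk 14, set 2) → MISS  vc=[18]
3: 0x22 (blk 8, set 0) → L1-HIT  vc=[18]
4: 0x19 (blk 6, set 2) → MISS  vc=[18, 14]
5: 0x52 (blk 20, set 0) → MISS  vc=[18, 14, 8]
6: 0x20 (blk 8, set 0) → VC-HIT  vc=[18, 14, 20]
7: 0x58 (blk 22, set 2) → MISS  vc=[18, 14, 20, 6]
8: 0x23 (blk 8, set 0) → L1-HIT  vc=[18, 14, 20, 6]
9: 0x53 (blk 20, set 0) → VC-HIT  vc=[18, 14, 8, 6]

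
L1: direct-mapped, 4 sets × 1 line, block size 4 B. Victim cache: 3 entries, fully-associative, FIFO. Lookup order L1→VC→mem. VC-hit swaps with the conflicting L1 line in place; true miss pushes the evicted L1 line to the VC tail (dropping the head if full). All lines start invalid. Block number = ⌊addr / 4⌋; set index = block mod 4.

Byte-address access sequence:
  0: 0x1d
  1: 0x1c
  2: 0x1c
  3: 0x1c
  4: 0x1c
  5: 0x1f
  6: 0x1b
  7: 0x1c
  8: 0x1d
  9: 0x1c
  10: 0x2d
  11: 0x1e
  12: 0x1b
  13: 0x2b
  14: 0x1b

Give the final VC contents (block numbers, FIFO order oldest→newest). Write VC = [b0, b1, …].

  [0] addr=0x1d blk=7 s=3: MISS | VC []
  [1] addr=0x1c blk=7 s=3: L1-HIT | VC []
  [2] addr=0x1c blk=7 s=3: L1-HIT | VC []
  [3] addr=0x1c blk=7 s=3: L1-HIT | VC []
  [4] addr=0x1c blk=7 s=3: L1-HIT | VC []
  [5] addr=0x1f blk=7 s=3: L1-HIT | VC []
  [6] addr=0x1b blk=6 s=2: MISS | VC []
  [7] addr=0x1c blk=7 s=3: L1-HIT | VC []
  [8] addr=0x1d blk=7 s=3: L1-HIT | VC []
  [9] addr=0x1c blk=7 s=3: L1-HIT | VC []
  [10] addr=0x2d blk=11 s=3: MISS | VC [7]
  [11] addr=0x1e blk=7 s=3: VC-HIT | VC [11]
  [12] addr=0x1b blk=6 s=2: L1-HIT | VC [11]
  [13] addr=0x2b blk=10 s=2: MISS | VC [11, 6]
  [14] addr=0x1b blk=6 s=2: VC-HIT | VC [11, 10]

VC = [11, 10]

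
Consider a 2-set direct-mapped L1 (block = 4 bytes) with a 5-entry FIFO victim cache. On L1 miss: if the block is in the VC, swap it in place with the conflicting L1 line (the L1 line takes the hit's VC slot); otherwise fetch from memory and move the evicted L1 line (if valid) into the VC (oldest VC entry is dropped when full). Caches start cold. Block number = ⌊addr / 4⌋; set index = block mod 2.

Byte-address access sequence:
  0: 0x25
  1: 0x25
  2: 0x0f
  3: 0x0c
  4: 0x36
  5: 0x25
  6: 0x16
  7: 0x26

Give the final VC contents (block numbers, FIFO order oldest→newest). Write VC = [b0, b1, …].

  [0] addr=0x25 blk=9 s=1: MISS | VC []
  [1] addr=0x25 blk=9 s=1: L1-HIT | VC []
  [2] addr=0xf blk=3 s=1: MISS | VC [9]
  [3] addr=0xc blk=3 s=1: L1-HIT | VC [9]
  [4] addr=0x36 blk=13 s=1: MISS | VC [9, 3]
  [5] addr=0x25 blk=9 s=1: VC-HIT | VC [13, 3]
  [6] addr=0x16 blk=5 s=1: MISS | VC [13, 3, 9]
  [7] addr=0x26 blk=9 s=1: VC-HIT | VC [13, 3, 5]

VC = [13, 3, 5]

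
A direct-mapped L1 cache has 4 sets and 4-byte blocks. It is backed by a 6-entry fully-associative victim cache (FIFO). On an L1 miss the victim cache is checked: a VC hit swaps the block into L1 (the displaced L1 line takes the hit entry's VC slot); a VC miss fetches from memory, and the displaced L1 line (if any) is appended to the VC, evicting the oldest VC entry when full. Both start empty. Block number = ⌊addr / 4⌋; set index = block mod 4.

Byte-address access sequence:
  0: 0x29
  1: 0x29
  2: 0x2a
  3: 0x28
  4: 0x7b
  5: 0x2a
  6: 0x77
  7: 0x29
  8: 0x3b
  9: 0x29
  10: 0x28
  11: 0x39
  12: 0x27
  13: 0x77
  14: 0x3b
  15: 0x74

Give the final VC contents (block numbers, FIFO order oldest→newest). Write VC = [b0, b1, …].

VC = [30, 10, 9]

#0 0x29→b10/s2 MISS; vc=[]
#1 0x29→b10/s2 L1-HIT; vc=[]
#2 0x2a→b10/s2 L1-HIT; vc=[]
#3 0x28→b10/s2 L1-HIT; vc=[]
#4 0x7b→b30/s2 MISS; vc=[10]
#5 0x2a→b10/s2 VC-HIT; vc=[30]
#6 0x77→b29/s1 MISS; vc=[30]
#7 0x29→b10/s2 L1-HIT; vc=[30]
#8 0x3b→b14/s2 MISS; vc=[30,10]
#9 0x29→b10/s2 VC-HIT; vc=[30,14]
#10 0x28→b10/s2 L1-HIT; vc=[30,14]
#11 0x39→b14/s2 VC-HIT; vc=[30,10]
#12 0x27→b9/s1 MISS; vc=[30,10,29]
#13 0x77→b29/s1 VC-HIT; vc=[30,10,9]
#14 0x3b→b14/s2 L1-HIT; vc=[30,10,9]
#15 0x74→b29/s1 L1-HIT; vc=[30,10,9]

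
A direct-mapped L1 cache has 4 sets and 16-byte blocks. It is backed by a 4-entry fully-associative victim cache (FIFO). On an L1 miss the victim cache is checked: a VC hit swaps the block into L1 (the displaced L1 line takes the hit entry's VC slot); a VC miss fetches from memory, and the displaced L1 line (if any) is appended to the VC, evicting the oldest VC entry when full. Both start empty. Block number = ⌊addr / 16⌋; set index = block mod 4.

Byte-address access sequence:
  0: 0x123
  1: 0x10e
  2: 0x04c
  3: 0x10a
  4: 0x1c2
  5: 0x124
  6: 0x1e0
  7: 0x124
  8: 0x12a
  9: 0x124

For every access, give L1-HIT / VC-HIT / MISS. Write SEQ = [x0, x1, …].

0: 0x123 (blk 18, set 2) → MISS  vc=[]
1: 0x10e (blk 16, set 0) → MISS  vc=[]
2: 0x4c (blk 4, set 0) → MISS  vc=[16]
3: 0x10a (blk 16, set 0) → VC-HIT  vc=[4]
4: 0x1c2 (blk 28, set 0) → MISS  vc=[4, 16]
5: 0x124 (blk 18, set 2) → L1-HIT  vc=[4, 16]
6: 0x1e0 (blk 30, set 2) → MISS  vc=[4, 16, 18]
7: 0x124 (blk 18, set 2) → VC-HIT  vc=[4, 16, 30]
8: 0x12a (blk 18, set 2) → L1-HIT  vc=[4, 16, 30]
9: 0x124 (blk 18, set 2) → L1-HIT  vc=[4, 16, 30]

SEQ = [MISS, MISS, MISS, VC-HIT, MISS, L1-HIT, MISS, VC-HIT, L1-HIT, L1-HIT]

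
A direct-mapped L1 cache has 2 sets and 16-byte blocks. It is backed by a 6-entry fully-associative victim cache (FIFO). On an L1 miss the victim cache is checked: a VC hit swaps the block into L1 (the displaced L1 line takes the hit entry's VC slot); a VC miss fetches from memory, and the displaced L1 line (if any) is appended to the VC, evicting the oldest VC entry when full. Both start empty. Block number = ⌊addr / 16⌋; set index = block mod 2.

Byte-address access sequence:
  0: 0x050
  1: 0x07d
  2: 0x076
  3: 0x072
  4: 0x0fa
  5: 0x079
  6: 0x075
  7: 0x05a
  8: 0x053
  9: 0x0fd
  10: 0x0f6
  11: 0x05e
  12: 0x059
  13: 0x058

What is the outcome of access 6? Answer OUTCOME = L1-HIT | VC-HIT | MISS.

OUTCOME = L1-HIT

#0 0x50→b5/s1 MISS; vc=[]
#1 0x7d→b7/s1 MISS; vc=[5]
#2 0x76→b7/s1 L1-HIT; vc=[5]
#3 0x72→b7/s1 L1-HIT; vc=[5]
#4 0xfa→b15/s1 MISS; vc=[5,7]
#5 0x79→b7/s1 VC-HIT; vc=[5,15]
#6 0x75→b7/s1 L1-HIT; vc=[5,15]
#7 0x5a→b5/s1 VC-HIT; vc=[7,15]
#8 0x53→b5/s1 L1-HIT; vc=[7,15]
#9 0xfd→b15/s1 VC-HIT; vc=[7,5]
#10 0xf6→b15/s1 L1-HIT; vc=[7,5]
#11 0x5e→b5/s1 VC-HIT; vc=[7,15]
#12 0x59→b5/s1 L1-HIT; vc=[7,15]
#13 0x58→b5/s1 L1-HIT; vc=[7,15]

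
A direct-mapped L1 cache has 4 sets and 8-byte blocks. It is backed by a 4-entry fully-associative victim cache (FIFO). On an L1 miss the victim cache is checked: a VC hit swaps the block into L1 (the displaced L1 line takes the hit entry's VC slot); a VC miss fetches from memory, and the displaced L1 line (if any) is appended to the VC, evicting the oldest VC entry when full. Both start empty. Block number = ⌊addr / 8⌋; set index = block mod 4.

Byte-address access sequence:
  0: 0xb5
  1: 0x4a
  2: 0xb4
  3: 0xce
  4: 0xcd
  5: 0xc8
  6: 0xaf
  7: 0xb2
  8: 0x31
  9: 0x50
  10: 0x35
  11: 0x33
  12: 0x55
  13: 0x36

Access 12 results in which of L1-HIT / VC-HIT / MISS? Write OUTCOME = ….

#0 0xb5→b22/s2 MISS; vc=[]
#1 0x4a→b9/s1 MISS; vc=[]
#2 0xb4→b22/s2 L1-HIT; vc=[]
#3 0xce→b25/s1 MISS; vc=[9]
#4 0xcd→b25/s1 L1-HIT; vc=[9]
#5 0xc8→b25/s1 L1-HIT; vc=[9]
#6 0xaf→b21/s1 MISS; vc=[9,25]
#7 0xb2→b22/s2 L1-HIT; vc=[9,25]
#8 0x31→b6/s2 MISS; vc=[9,25,22]
#9 0x50→b10/s2 MISS; vc=[9,25,22,6]
#10 0x35→b6/s2 VC-HIT; vc=[9,25,22,10]
#11 0x33→b6/s2 L1-HIT; vc=[9,25,22,10]
#12 0x55→b10/s2 VC-HIT; vc=[9,25,22,6]
#13 0x36→b6/s2 VC-HIT; vc=[9,25,22,10]

OUTCOME = VC-HIT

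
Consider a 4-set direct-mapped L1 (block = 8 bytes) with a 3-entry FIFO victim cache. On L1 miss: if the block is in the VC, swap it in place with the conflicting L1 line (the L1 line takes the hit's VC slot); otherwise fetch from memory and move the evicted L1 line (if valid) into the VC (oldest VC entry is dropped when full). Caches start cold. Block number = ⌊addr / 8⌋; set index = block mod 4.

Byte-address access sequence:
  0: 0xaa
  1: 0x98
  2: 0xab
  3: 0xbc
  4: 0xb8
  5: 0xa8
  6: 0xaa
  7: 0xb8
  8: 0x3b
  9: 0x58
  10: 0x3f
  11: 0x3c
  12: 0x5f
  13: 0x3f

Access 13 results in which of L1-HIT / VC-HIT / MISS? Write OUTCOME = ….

  [0] addr=0xaa blk=21 s=1: MISS | VC []
  [1] addr=0x98 blk=19 s=3: MISS | VC []
  [2] addr=0xab blk=21 s=1: L1-HIT | VC []
  [3] addr=0xbc blk=23 s=3: MISS | VC [19]
  [4] addr=0xb8 blk=23 s=3: L1-HIT | VC [19]
  [5] addr=0xa8 blk=21 s=1: L1-HIT | VC [19]
  [6] addr=0xaa blk=21 s=1: L1-HIT | VC [19]
  [7] addr=0xb8 blk=23 s=3: L1-HIT | VC [19]
  [8] addr=0x3b blk=7 s=3: MISS | VC [19, 23]
  [9] addr=0x58 blk=11 s=3: MISS | VC [19, 23, 7]
  [10] addr=0x3f blk=7 s=3: VC-HIT | VC [19, 23, 11]
  [11] addr=0x3c blk=7 s=3: L1-HIT | VC [19, 23, 11]
  [12] addr=0x5f blk=11 s=3: VC-HIT | VC [19, 23, 7]
  [13] addr=0x3f blk=7 s=3: VC-HIT | VC [19, 23, 11]

OUTCOME = VC-HIT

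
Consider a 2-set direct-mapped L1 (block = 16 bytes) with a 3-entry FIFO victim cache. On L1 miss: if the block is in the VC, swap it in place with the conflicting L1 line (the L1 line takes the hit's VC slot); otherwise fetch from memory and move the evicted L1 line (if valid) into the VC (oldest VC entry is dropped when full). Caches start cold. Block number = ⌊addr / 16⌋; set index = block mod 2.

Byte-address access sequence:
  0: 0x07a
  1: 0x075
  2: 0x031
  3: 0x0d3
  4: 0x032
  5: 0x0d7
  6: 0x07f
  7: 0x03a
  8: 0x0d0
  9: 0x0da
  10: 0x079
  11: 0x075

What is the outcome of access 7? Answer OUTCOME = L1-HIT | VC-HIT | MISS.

OUTCOME = VC-HIT

#0 0x7a→b7/s1 MISS; vc=[]
#1 0x75→b7/s1 L1-HIT; vc=[]
#2 0x31→b3/s1 MISS; vc=[7]
#3 0xd3→b13/s1 MISS; vc=[7,3]
#4 0x32→b3/s1 VC-HIT; vc=[7,13]
#5 0xd7→b13/s1 VC-HIT; vc=[7,3]
#6 0x7f→b7/s1 VC-HIT; vc=[13,3]
#7 0x3a→b3/s1 VC-HIT; vc=[13,7]
#8 0xd0→b13/s1 VC-HIT; vc=[3,7]
#9 0xda→b13/s1 L1-HIT; vc=[3,7]
#10 0x79→b7/s1 VC-HIT; vc=[3,13]
#11 0x75→b7/s1 L1-HIT; vc=[3,13]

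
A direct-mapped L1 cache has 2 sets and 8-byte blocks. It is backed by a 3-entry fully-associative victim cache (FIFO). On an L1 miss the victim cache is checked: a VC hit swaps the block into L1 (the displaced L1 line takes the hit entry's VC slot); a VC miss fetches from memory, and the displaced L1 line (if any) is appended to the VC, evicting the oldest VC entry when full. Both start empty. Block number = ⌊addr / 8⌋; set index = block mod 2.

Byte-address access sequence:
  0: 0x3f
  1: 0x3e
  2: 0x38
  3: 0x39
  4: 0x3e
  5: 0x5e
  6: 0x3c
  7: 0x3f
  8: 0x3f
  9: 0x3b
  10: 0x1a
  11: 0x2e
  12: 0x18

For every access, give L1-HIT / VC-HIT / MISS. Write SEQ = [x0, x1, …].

SEQ = [MISS, L1-HIT, L1-HIT, L1-HIT, L1-HIT, MISS, VC-HIT, L1-HIT, L1-HIT, L1-HIT, MISS, MISS, VC-HIT]

0: 0x3f (blk 7, set 1) → MISS  vc=[]
1: 0x3e (blk 7, set 1) → L1-HIT  vc=[]
2: 0x38 (blk 7, set 1) → L1-HIT  vc=[]
3: 0x39 (blk 7, set 1) → L1-HIT  vc=[]
4: 0x3e (blk 7, set 1) → L1-HIT  vc=[]
5: 0x5e (blk 11, set 1) → MISS  vc=[7]
6: 0x3c (blk 7, set 1) → VC-HIT  vc=[11]
7: 0x3f (blk 7, set 1) → L1-HIT  vc=[11]
8: 0x3f (blk 7, set 1) → L1-HIT  vc=[11]
9: 0x3b (blk 7, set 1) → L1-HIT  vc=[11]
10: 0x1a (blk 3, set 1) → MISS  vc=[11, 7]
11: 0x2e (blk 5, set 1) → MISS  vc=[11, 7, 3]
12: 0x18 (blk 3, set 1) → VC-HIT  vc=[11, 7, 5]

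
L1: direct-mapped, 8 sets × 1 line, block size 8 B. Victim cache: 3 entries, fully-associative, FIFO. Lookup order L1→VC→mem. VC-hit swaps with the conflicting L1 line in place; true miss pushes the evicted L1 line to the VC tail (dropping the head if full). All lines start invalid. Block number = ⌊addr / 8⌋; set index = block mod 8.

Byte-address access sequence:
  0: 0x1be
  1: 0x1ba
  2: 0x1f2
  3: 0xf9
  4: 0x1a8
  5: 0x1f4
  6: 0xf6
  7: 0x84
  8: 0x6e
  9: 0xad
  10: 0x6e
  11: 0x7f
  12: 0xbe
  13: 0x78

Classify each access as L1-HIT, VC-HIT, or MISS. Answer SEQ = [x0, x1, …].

SEQ = [MISS, L1-HIT, MISS, MISS, MISS, L1-HIT, MISS, MISS, MISS, MISS, VC-HIT, MISS, MISS, VC-HIT]

  [0] addr=0x1be blk=55 s=7: MISS | VC []
  [1] addr=0x1ba blk=55 s=7: L1-HIT | VC []
  [2] addr=0x1f2 blk=62 s=6: MISS | VC []
  [3] addr=0xf9 blk=31 s=7: MISS | VC [55]
  [4] addr=0x1a8 blk=53 s=5: MISS | VC [55]
  [5] addr=0x1f4 blk=62 s=6: L1-HIT | VC [55]
  [6] addr=0xf6 blk=30 s=6: MISS | VC [55, 62]
  [7] addr=0x84 blk=16 s=0: MISS | VC [55, 62]
  [8] addr=0x6e blk=13 s=5: MISS | VC [55, 62, 53]
  [9] addr=0xad blk=21 s=5: MISS | VC [62, 53, 13]
  [10] addr=0x6e blk=13 s=5: VC-HIT | VC [62, 53, 21]
  [11] addr=0x7f blk=15 s=7: MISS | VC [53, 21, 31]
  [12] addr=0xbe blk=23 s=7: MISS | VC [21, 31, 15]
  [13] addr=0x78 blk=15 s=7: VC-HIT | VC [21, 31, 23]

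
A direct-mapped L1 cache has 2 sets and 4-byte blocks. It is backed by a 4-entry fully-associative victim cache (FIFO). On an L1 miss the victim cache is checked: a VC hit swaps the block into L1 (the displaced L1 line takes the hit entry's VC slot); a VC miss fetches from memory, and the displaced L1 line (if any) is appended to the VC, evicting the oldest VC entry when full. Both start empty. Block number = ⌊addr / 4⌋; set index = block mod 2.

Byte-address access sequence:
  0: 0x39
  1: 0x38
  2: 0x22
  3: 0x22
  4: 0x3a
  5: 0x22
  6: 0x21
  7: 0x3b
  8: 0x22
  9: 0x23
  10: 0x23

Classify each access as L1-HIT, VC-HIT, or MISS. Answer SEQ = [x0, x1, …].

0: 0x39 (blk 14, set 0) → MISS  vc=[]
1: 0x38 (blk 14, set 0) → L1-HIT  vc=[]
2: 0x22 (blk 8, set 0) → MISS  vc=[14]
3: 0x22 (blk 8, set 0) → L1-HIT  vc=[14]
4: 0x3a (blk 14, set 0) → VC-HIT  vc=[8]
5: 0x22 (blk 8, set 0) → VC-HIT  vc=[14]
6: 0x21 (blk 8, set 0) → L1-HIT  vc=[14]
7: 0x3b (blk 14, set 0) → VC-HIT  vc=[8]
8: 0x22 (blk 8, set 0) → VC-HIT  vc=[14]
9: 0x23 (blk 8, set 0) → L1-HIT  vc=[14]
10: 0x23 (blk 8, set 0) → L1-HIT  vc=[14]

SEQ = [MISS, L1-HIT, MISS, L1-HIT, VC-HIT, VC-HIT, L1-HIT, VC-HIT, VC-HIT, L1-HIT, L1-HIT]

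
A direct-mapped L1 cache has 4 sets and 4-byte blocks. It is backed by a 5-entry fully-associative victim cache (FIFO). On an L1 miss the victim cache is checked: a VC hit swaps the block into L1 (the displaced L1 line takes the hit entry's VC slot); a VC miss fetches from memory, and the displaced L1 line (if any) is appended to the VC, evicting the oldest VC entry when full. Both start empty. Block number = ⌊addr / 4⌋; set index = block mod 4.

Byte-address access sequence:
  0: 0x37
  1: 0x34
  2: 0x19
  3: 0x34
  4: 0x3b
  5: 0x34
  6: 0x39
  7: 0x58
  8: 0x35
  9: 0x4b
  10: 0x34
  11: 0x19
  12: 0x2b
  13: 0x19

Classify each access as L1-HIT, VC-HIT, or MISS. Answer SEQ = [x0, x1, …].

SEQ = [MISS, L1-HIT, MISS, L1-HIT, MISS, L1-HIT, L1-HIT, MISS, L1-HIT, MISS, L1-HIT, VC-HIT, MISS, VC-HIT]

0: 0x37 (blk 13, set 1) → MISS  vc=[]
1: 0x34 (blk 13, set 1) → L1-HIT  vc=[]
2: 0x19 (blk 6, set 2) → MISS  vc=[]
3: 0x34 (blk 13, set 1) → L1-HIT  vc=[]
4: 0x3b (blk 14, set 2) → MISS  vc=[6]
5: 0x34 (blk 13, set 1) → L1-HIT  vc=[6]
6: 0x39 (blk 14, set 2) → L1-HIT  vc=[6]
7: 0x58 (blk 22, set 2) → MISS  vc=[6, 14]
8: 0x35 (blk 13, set 1) → L1-HIT  vc=[6, 14]
9: 0x4b (blk 18, set 2) → MISS  vc=[6, 14, 22]
10: 0x34 (blk 13, set 1) → L1-HIT  vc=[6, 14, 22]
11: 0x19 (blk 6, set 2) → VC-HIT  vc=[18, 14, 22]
12: 0x2b (blk 10, set 2) → MISS  vc=[18, 14, 22, 6]
13: 0x19 (blk 6, set 2) → VC-HIT  vc=[18, 14, 22, 10]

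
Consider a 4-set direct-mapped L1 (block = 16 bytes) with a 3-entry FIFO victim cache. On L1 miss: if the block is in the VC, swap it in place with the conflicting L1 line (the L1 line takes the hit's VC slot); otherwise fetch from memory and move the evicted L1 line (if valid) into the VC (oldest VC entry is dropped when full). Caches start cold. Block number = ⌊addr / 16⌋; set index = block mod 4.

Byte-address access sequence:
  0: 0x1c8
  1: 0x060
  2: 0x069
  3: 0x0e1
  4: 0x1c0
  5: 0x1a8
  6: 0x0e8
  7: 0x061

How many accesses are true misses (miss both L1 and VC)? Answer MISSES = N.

0: 0x1c8 (blk 28, set 0) → MISS  vc=[]
1: 0x60 (blk 6, set 2) → MISS  vc=[]
2: 0x69 (blk 6, set 2) → L1-HIT  vc=[]
3: 0xe1 (blk 14, set 2) → MISS  vc=[6]
4: 0x1c0 (blk 28, set 0) → L1-HIT  vc=[6]
5: 0x1a8 (blk 26, set 2) → MISS  vc=[6, 14]
6: 0xe8 (blk 14, set 2) → VC-HIT  vc=[6, 26]
7: 0x61 (blk 6, set 2) → VC-HIT  vc=[14, 26]

MISSES = 4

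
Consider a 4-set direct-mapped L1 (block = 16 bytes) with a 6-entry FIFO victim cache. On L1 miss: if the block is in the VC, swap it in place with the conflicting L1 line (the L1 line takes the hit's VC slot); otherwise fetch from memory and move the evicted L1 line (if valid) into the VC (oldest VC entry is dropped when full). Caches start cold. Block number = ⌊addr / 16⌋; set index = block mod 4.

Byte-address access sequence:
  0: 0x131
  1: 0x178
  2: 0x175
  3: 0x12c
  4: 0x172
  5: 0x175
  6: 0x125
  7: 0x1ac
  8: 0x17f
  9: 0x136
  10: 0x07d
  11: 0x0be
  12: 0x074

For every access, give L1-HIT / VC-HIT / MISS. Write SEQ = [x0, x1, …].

SEQ = [MISS, MISS, L1-HIT, MISS, L1-HIT, L1-HIT, L1-HIT, MISS, L1-HIT, VC-HIT, MISS, MISS, VC-HIT]

  [0] addr=0x131 blk=19 s=3: MISS | VC []
  [1] addr=0x178 blk=23 s=3: MISS | VC [19]
  [2] addr=0x175 blk=23 s=3: L1-HIT | VC [19]
  [3] addr=0x12c blk=18 s=2: MISS | VC [19]
  [4] addr=0x172 blk=23 s=3: L1-HIT | VC [19]
  [5] addr=0x175 blk=23 s=3: L1-HIT | VC [19]
  [6] addr=0x125 blk=18 s=2: L1-HIT | VC [19]
  [7] addr=0x1ac blk=26 s=2: MISS | VC [19, 18]
  [8] addr=0x17f blk=23 s=3: L1-HIT | VC [19, 18]
  [9] addr=0x136 blk=19 s=3: VC-HIT | VC [23, 18]
  [10] addr=0x7d blk=7 s=3: MISS | VC [23, 18, 19]
  [11] addr=0xbe blk=11 s=3: MISS | VC [23, 18, 19, 7]
  [12] addr=0x74 blk=7 s=3: VC-HIT | VC [23, 18, 19, 11]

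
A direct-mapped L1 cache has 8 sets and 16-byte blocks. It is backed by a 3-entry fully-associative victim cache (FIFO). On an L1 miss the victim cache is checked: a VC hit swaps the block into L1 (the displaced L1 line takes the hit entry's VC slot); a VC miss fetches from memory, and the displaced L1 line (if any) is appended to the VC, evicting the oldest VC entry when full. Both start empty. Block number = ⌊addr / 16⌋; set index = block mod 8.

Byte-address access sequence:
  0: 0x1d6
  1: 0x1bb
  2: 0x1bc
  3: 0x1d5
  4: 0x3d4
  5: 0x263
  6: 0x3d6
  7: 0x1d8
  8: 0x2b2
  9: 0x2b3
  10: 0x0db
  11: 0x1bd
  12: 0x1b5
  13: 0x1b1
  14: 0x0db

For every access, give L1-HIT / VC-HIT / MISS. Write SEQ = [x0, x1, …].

#0 0x1d6→b29/s5 MISS; vc=[]
#1 0x1bb→b27/s3 MISS; vc=[]
#2 0x1bc→b27/s3 L1-HIT; vc=[]
#3 0x1d5→b29/s5 L1-HIT; vc=[]
#4 0x3d4→b61/s5 MISS; vc=[29]
#5 0x263→b38/s6 MISS; vc=[29]
#6 0x3d6→b61/s5 L1-HIT; vc=[29]
#7 0x1d8→b29/s5 VC-HIT; vc=[61]
#8 0x2b2→b43/s3 MISS; vc=[61,27]
#9 0x2b3→b43/s3 L1-HIT; vc=[61,27]
#10 0xdb→b13/s5 MISS; vc=[61,27,29]
#11 0x1bd→b27/s3 VC-HIT; vc=[61,43,29]
#12 0x1b5→b27/s3 L1-HIT; vc=[61,43,29]
#13 0x1b1→b27/s3 L1-HIT; vc=[61,43,29]
#14 0xdb→b13/s5 L1-HIT; vc=[61,43,29]

SEQ = [MISS, MISS, L1-HIT, L1-HIT, MISS, MISS, L1-HIT, VC-HIT, MISS, L1-HIT, MISS, VC-HIT, L1-HIT, L1-HIT, L1-HIT]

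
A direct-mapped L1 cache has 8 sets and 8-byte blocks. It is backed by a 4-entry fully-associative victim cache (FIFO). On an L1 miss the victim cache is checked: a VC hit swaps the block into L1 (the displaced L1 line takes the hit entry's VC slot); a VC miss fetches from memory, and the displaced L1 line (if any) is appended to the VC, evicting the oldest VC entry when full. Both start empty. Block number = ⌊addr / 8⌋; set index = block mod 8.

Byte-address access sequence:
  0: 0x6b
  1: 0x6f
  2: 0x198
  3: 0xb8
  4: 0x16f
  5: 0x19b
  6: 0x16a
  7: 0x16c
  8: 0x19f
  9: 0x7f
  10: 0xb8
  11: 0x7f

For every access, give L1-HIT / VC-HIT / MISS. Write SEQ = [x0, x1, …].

SEQ = [MISS, L1-HIT, MISS, MISS, MISS, L1-HIT, L1-HIT, L1-HIT, L1-HIT, MISS, VC-HIT, VC-HIT]

#0 0x6b→b13/s5 MISS; vc=[]
#1 0x6f→b13/s5 L1-HIT; vc=[]
#2 0x198→b51/s3 MISS; vc=[]
#3 0xb8→b23/s7 MISS; vc=[]
#4 0x16f→b45/s5 MISS; vc=[13]
#5 0x19b→b51/s3 L1-HIT; vc=[13]
#6 0x16a→b45/s5 L1-HIT; vc=[13]
#7 0x16c→b45/s5 L1-HIT; vc=[13]
#8 0x19f→b51/s3 L1-HIT; vc=[13]
#9 0x7f→b15/s7 MISS; vc=[13,23]
#10 0xb8→b23/s7 VC-HIT; vc=[13,15]
#11 0x7f→b15/s7 VC-HIT; vc=[13,23]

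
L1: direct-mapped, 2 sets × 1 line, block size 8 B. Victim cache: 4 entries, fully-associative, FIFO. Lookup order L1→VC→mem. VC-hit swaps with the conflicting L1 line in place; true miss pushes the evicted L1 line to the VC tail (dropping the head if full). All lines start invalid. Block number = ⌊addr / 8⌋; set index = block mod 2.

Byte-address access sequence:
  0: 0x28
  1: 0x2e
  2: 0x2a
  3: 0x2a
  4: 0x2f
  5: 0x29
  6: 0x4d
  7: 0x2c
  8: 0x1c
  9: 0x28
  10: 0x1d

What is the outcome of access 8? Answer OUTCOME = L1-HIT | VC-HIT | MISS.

OUTCOME = MISS

0: 0x28 (blk 5, set 1) → MISS  vc=[]
1: 0x2e (blk 5, set 1) → L1-HIT  vc=[]
2: 0x2a (blk 5, set 1) → L1-HIT  vc=[]
3: 0x2a (blk 5, set 1) → L1-HIT  vc=[]
4: 0x2f (blk 5, set 1) → L1-HIT  vc=[]
5: 0x29 (blk 5, set 1) → L1-HIT  vc=[]
6: 0x4d (blk 9, set 1) → MISS  vc=[5]
7: 0x2c (blk 5, set 1) → VC-HIT  vc=[9]
8: 0x1c (blk 3, set 1) → MISS  vc=[9, 5]
9: 0x28 (blk 5, set 1) → VC-HIT  vc=[9, 3]
10: 0x1d (blk 3, set 1) → VC-HIT  vc=[9, 5]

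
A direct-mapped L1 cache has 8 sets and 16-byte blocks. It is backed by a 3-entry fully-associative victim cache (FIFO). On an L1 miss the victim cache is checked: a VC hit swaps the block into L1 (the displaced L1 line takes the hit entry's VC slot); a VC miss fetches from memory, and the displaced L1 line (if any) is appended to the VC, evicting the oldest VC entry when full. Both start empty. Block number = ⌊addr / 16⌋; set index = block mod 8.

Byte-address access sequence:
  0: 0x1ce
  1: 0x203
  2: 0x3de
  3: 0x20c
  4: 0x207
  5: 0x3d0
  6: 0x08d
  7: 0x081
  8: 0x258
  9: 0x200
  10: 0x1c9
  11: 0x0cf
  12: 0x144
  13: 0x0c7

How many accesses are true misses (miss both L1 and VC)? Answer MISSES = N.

  [0] addr=0x1ce blk=28 s=4: MISS | VC []
  [1] addr=0x203 blk=32 s=0: MISS | VC []
  [2] addr=0x3de blk=61 s=5: MISS | VC []
  [3] addr=0x20c blk=32 s=0: L1-HIT | VC []
  [4] addr=0x207 blk=32 s=0: L1-HIT | VC []
  [5] addr=0x3d0 blk=61 s=5: L1-HIT | VC []
  [6] addr=0x8d blk=8 s=0: MISS | VC [32]
  [7] addr=0x81 blk=8 s=0: L1-HIT | VC [32]
  [8] addr=0x258 blk=37 s=5: MISS | VC [32, 61]
  [9] addr=0x200 blk=32 s=0: VC-HIT | VC [8, 61]
  [10] addr=0x1c9 blk=28 s=4: L1-HIT | VC [8, 61]
  [11] addr=0xcf blk=12 s=4: MISS | VC [8, 61, 28]
  [12] addr=0x144 blk=20 s=4: MISS | VC [61, 28, 12]
  [13] addr=0xc7 blk=12 s=4: VC-HIT | VC [61, 28, 20]

MISSES = 7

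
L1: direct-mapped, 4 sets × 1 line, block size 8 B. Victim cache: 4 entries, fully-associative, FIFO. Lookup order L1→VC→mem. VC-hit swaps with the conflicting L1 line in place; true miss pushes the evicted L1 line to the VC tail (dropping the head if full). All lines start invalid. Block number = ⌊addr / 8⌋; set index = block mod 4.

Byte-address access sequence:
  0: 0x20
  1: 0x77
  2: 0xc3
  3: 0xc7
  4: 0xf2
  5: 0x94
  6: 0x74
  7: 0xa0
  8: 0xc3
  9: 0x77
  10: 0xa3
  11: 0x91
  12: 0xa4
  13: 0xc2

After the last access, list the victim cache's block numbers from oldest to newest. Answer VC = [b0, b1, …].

VC = [4, 14, 30, 20]

  [0] addr=0x20 blk=4 s=0: MISS | VC []
  [1] addr=0x77 blk=14 s=2: MISS | VC []
  [2] addr=0xc3 blk=24 s=0: MISS | VC [4]
  [3] addr=0xc7 blk=24 s=0: L1-HIT | VC [4]
  [4] addr=0xf2 blk=30 s=2: MISS | VC [4, 14]
  [5] addr=0x94 blk=18 s=2: MISS | VC [4, 14, 30]
  [6] addr=0x74 blk=14 s=2: VC-HIT | VC [4, 18, 30]
  [7] addr=0xa0 blk=20 s=0: MISS | VC [4, 18, 30, 24]
  [8] addr=0xc3 blk=24 s=0: VC-HIT | VC [4, 18, 30, 20]
  [9] addr=0x77 blk=14 s=2: L1-HIT | VC [4, 18, 30, 20]
  [10] addr=0xa3 blk=20 s=0: VC-HIT | VC [4, 18, 30, 24]
  [11] addr=0x91 blk=18 s=2: VC-HIT | VC [4, 14, 30, 24]
  [12] addr=0xa4 blk=20 s=0: L1-HIT | VC [4, 14, 30, 24]
  [13] addr=0xc2 blk=24 s=0: VC-HIT | VC [4, 14, 30, 20]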